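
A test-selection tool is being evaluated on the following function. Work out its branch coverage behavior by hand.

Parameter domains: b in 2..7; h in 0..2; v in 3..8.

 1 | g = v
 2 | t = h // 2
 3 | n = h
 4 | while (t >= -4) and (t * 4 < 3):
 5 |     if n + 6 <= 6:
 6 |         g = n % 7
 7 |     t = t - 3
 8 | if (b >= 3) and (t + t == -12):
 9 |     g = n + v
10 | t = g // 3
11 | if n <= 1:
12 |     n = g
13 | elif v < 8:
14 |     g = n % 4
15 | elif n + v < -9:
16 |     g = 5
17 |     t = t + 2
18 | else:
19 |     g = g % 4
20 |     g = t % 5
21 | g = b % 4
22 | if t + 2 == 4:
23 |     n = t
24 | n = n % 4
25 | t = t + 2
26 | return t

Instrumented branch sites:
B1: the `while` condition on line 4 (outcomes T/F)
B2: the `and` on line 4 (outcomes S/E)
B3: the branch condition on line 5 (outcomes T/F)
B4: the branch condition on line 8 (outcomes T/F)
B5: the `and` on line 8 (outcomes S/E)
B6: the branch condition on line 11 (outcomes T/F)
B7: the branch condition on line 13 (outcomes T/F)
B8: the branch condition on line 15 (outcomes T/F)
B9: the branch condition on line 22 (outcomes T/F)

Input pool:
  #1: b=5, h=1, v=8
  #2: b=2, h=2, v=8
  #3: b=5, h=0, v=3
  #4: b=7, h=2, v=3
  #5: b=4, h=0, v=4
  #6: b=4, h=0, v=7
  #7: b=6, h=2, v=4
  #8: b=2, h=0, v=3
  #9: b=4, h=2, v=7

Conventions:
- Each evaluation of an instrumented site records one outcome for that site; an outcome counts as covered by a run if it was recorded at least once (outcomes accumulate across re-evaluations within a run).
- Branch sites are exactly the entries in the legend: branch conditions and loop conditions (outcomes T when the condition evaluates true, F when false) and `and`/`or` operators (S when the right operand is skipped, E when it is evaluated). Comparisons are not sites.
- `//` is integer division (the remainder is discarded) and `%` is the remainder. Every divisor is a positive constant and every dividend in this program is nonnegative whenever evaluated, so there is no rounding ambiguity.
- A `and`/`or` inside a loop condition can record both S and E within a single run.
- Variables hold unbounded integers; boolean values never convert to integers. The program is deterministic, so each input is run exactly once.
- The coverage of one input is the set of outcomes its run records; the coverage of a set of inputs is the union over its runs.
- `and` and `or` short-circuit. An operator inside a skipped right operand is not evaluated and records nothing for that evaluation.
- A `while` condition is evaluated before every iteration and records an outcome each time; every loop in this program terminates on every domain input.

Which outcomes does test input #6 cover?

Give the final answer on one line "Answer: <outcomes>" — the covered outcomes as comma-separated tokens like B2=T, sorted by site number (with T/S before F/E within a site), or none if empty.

Event log for input #6 (b=4, h=0, v=7):
  B2->E, B1->T, B3->T, B2->E, B1->T, B3->T, B2->S, B1->F, B5->E, B4->T
  B6->T, B9->T
as a set, this run covers: B1=T, B1=F, B2=S, B2=E, B3=T, B4=T, B5=E, B6=T, B9=T

Answer: B1=T, B1=F, B2=S, B2=E, B3=T, B4=T, B5=E, B6=T, B9=T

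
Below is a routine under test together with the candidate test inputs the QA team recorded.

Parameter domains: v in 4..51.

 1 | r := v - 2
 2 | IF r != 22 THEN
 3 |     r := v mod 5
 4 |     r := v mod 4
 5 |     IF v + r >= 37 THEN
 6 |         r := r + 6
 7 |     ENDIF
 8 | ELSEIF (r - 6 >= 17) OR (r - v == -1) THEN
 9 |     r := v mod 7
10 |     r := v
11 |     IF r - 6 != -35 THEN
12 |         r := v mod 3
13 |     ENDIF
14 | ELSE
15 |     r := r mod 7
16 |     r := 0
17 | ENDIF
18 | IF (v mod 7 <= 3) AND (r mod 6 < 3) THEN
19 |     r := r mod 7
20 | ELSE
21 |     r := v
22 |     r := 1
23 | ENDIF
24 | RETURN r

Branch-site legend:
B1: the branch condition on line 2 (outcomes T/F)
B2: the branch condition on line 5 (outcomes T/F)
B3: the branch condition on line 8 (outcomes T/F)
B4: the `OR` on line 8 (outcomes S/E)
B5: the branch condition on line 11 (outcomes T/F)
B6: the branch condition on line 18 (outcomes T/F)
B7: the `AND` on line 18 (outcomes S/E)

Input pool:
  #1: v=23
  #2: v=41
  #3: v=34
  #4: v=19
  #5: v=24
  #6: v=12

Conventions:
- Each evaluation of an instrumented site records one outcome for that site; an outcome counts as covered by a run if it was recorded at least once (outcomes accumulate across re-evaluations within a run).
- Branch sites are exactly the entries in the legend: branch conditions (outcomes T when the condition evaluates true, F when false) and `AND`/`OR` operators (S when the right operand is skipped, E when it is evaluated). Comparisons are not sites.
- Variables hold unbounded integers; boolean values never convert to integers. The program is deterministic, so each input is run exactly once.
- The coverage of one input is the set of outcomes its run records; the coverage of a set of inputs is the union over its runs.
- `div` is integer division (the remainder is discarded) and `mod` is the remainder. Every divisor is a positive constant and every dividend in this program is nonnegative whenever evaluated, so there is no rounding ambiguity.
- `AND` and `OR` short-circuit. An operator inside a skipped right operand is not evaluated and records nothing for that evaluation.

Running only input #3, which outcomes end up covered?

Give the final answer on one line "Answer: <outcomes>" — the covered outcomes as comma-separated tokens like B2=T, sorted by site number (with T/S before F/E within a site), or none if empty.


Event log for input #3 (v=34):
  B1->T, B2->F, B7->S, B6->F
as a set, this run covers: B1=T, B2=F, B6=F, B7=S
Answer: B1=T, B2=F, B6=F, B7=S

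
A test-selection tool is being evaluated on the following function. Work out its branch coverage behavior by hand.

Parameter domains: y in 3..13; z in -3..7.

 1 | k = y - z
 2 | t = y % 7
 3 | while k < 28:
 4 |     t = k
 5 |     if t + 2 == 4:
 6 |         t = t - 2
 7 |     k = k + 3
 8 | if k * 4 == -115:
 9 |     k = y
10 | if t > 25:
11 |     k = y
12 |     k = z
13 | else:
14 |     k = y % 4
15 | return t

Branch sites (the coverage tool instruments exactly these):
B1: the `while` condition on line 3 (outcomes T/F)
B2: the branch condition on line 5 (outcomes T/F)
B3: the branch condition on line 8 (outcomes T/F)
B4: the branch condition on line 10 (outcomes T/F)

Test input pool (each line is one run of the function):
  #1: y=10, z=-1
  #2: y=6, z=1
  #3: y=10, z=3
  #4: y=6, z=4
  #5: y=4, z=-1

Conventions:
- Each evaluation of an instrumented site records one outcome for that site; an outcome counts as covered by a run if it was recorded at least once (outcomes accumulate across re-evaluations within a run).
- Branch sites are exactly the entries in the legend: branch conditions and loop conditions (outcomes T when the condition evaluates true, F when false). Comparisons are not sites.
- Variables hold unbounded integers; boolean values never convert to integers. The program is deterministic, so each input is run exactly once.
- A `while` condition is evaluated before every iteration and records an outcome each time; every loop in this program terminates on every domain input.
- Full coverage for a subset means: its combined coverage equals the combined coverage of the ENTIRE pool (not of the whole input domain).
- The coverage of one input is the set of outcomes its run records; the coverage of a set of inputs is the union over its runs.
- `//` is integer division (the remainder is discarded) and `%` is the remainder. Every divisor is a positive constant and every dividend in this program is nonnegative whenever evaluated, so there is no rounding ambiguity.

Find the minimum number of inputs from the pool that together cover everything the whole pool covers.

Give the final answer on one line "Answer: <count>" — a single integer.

input #1, y=10, z=-1: events B1->T, B2->F, B1->T, B2->F, B1->T, B2->F, B1->T, B2->F, B1->T, B2->F, B1->T, B2->F, B1->F, B3->F, ...; outcomes B1=T, B1=F, B2=F, B3=F, B4=T
input #2, y=6, z=1: events B1->T, B2->F, B1->T, B2->F, B1->T, B2->F, B1->T, B2->F, B1->T, B2->F, B1->T, B2->F, B1->T, B2->F, ...; outcomes B1=T, B1=F, B2=F, B3=F, B4=T
input #3, y=10, z=3: events B1->T, B2->F, B1->T, B2->F, B1->T, B2->F, B1->T, B2->F, B1->T, B2->F, B1->T, B2->F, B1->T, B2->F, ...; outcomes B1=T, B1=F, B2=F, B3=F, B4=F
input #4, y=6, z=4: events B1->T, B2->T, B1->T, B2->F, B1->T, B2->F, B1->T, B2->F, B1->T, B2->F, B1->T, B2->F, B1->T, B2->F, ...; outcomes B1=T, B1=F, B2=T, B2=F, B3=F, B4=T
input #5, y=4, z=-1: events B1->T, B2->F, B1->T, B2->F, B1->T, B2->F, B1->T, B2->F, B1->T, B2->F, B1->T, B2->F, B1->T, B2->F, ...; outcomes B1=T, B1=F, B2=F, B3=F, B4=T
the full pool covers 7 outcomes: B1=T, B1=F, B2=T, B2=F, B3=F, B4=T, B4=F
every size-1 subset falls short of the 7 outcomes (best: 6/7)
inputs {3, 4} (size 2) cover everything; no size-2 subset with a lexicographically smaller index list covers all 7

Answer: 2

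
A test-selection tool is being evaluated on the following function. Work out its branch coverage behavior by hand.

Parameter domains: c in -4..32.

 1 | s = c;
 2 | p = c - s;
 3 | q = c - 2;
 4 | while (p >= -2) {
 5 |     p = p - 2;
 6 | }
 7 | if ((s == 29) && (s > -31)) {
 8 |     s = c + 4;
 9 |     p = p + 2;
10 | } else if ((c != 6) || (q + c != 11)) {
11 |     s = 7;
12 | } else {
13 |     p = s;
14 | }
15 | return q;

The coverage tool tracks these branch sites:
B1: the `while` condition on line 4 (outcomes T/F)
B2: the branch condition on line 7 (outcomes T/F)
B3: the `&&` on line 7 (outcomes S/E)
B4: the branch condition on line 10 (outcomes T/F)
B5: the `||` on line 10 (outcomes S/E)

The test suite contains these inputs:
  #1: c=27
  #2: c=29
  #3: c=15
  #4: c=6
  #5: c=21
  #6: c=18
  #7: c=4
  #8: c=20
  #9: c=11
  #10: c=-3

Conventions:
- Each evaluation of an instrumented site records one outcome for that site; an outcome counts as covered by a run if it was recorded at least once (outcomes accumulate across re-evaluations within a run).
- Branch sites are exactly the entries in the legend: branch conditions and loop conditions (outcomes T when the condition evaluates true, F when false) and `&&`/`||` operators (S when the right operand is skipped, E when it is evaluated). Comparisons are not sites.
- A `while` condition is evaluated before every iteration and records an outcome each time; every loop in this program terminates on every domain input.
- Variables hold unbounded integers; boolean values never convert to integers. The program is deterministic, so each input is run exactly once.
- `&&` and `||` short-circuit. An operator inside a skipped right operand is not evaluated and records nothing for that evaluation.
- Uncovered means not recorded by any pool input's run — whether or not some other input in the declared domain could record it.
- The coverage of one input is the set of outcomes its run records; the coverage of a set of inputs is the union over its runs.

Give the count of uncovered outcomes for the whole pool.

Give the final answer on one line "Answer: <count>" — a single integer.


test 1 (c=27) hits B1=T, B1=F, B2=F, B3=S, B4=T, B5=S
test 2 (c=29) hits B1=T, B1=F, B2=T, B3=E
test 3 (c=15) hits B1=T, B1=F, B2=F, B3=S, B4=T, B5=S
test 4 (c=6) hits B1=T, B1=F, B2=F, B3=S, B4=T, B5=E
test 5 (c=21) hits B1=T, B1=F, B2=F, B3=S, B4=T, B5=S
test 6 (c=18) hits B1=T, B1=F, B2=F, B3=S, B4=T, B5=S
test 7 (c=4) hits B1=T, B1=F, B2=F, B3=S, B4=T, B5=S
test 8 (c=20) hits B1=T, B1=F, B2=F, B3=S, B4=T, B5=S
test 9 (c=11) hits B1=T, B1=F, B2=F, B3=S, B4=T, B5=S
test 10 (c=-3) hits B1=T, B1=F, B2=F, B3=S, B4=T, B5=S
union over the pool: B1=T, B1=F, B2=T, B2=F, B3=S, B3=E, B4=T, B5=S, B5=E
uncovered (1 of 10): B4=F
Answer: 1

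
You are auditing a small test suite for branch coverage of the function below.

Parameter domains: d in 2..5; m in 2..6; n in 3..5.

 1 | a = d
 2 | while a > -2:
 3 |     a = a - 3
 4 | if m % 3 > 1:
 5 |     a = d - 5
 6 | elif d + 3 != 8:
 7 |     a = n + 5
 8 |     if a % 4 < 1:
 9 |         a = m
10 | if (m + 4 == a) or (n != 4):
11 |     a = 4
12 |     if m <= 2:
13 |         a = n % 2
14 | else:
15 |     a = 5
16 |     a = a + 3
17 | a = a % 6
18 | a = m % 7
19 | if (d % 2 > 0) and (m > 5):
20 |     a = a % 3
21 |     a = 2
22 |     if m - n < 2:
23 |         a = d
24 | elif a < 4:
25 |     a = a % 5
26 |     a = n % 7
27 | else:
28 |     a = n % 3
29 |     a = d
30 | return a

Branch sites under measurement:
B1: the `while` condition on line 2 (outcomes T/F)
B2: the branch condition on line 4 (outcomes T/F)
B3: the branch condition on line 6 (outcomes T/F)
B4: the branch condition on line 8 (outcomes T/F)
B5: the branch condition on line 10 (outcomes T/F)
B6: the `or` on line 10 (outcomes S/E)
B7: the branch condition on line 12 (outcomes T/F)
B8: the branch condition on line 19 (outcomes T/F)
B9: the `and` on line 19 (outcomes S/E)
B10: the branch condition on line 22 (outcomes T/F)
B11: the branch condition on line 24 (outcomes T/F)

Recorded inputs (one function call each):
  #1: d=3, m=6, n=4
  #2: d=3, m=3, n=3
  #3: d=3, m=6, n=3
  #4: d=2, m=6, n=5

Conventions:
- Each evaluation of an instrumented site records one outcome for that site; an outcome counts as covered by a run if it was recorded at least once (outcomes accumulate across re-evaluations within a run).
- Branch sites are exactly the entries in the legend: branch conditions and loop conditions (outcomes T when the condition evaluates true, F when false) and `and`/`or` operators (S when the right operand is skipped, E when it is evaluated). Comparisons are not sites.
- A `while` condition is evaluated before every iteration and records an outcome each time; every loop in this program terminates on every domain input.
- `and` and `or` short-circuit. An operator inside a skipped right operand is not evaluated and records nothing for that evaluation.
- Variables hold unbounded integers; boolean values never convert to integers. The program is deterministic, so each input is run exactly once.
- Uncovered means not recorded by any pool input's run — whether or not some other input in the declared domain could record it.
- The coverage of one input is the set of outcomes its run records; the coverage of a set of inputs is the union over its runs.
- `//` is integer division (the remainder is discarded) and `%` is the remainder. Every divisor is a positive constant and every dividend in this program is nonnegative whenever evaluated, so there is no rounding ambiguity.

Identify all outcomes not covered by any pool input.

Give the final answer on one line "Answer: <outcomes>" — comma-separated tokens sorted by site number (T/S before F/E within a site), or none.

input #1, d=3, m=6, n=4: events B1->T, B1->T, B1->F, B2->F, B3->T, B4->F, B6->E, B5->F, B9->E, B8->T, B10->F; outcomes B1=T, B1=F, B2=F, B3=T, B4=F, B5=F, B6=E, B8=T, B9=E, B10=F
input #2, d=3, m=3, n=3: events B1->T, B1->T, B1->F, B2->F, B3->T, B4->T, B6->E, B5->T, B7->F, B9->E, B8->F, B11->T; outcomes B1=T, B1=F, B2=F, B3=T, B4=T, B5=T, B6=E, B7=F, B8=F, B9=E, B11=T
input #3, d=3, m=6, n=3: events B1->T, B1->T, B1->F, B2->F, B3->T, B4->T, B6->E, B5->T, B7->F, B9->E, B8->T, B10->F; outcomes B1=T, B1=F, B2=F, B3=T, B4=T, B5=T, B6=E, B7=F, B8=T, B9=E, B10=F
input #4, d=2, m=6, n=5: events B1->T, B1->T, B1->F, B2->F, B3->T, B4->F, B6->S, B5->T, B7->F, B9->S, B8->F, B11->F; outcomes B1=T, B1=F, B2=F, B3=T, B4=F, B5=T, B6=S, B7=F, B8=F, B9=S, B11=F
union over the pool: B1=T, B1=F, B2=F, B3=T, B4=T, B4=F, B5=T, B5=F, B6=S, B6=E, B7=F, B8=T, B8=F, B9=S, B9=E, B10=F, B11=T, B11=F
uncovered (4 of 22): B2=T, B3=F, B7=T, B10=T

Answer: B2=T, B3=F, B7=T, B10=T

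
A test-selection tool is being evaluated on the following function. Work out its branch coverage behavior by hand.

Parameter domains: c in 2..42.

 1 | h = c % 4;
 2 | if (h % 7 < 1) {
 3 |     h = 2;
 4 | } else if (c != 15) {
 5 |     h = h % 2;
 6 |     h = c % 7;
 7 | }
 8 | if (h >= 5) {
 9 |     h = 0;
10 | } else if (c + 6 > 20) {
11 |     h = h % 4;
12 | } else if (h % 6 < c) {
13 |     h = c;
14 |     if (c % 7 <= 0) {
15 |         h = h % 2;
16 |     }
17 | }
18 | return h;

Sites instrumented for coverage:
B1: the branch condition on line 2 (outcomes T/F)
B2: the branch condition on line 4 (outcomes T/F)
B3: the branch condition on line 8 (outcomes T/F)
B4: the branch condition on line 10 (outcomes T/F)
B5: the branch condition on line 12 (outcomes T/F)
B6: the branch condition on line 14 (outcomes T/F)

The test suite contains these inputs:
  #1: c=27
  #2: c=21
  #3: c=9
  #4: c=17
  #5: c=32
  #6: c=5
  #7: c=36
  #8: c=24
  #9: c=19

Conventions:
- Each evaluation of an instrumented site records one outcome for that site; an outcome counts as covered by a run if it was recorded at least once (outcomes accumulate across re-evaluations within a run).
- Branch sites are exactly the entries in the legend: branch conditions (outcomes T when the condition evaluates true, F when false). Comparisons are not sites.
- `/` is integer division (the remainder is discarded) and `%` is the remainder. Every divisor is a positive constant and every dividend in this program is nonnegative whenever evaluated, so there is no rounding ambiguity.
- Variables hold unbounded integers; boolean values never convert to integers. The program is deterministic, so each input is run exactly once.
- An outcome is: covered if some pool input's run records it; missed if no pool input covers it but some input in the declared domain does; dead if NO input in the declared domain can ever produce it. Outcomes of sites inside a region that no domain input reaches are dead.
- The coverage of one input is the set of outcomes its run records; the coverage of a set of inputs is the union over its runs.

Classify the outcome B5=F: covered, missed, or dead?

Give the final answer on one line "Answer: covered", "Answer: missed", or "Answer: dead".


no pool input records B5=F
but domain input (c=2) does record it -> reachable, so missed
Answer: missed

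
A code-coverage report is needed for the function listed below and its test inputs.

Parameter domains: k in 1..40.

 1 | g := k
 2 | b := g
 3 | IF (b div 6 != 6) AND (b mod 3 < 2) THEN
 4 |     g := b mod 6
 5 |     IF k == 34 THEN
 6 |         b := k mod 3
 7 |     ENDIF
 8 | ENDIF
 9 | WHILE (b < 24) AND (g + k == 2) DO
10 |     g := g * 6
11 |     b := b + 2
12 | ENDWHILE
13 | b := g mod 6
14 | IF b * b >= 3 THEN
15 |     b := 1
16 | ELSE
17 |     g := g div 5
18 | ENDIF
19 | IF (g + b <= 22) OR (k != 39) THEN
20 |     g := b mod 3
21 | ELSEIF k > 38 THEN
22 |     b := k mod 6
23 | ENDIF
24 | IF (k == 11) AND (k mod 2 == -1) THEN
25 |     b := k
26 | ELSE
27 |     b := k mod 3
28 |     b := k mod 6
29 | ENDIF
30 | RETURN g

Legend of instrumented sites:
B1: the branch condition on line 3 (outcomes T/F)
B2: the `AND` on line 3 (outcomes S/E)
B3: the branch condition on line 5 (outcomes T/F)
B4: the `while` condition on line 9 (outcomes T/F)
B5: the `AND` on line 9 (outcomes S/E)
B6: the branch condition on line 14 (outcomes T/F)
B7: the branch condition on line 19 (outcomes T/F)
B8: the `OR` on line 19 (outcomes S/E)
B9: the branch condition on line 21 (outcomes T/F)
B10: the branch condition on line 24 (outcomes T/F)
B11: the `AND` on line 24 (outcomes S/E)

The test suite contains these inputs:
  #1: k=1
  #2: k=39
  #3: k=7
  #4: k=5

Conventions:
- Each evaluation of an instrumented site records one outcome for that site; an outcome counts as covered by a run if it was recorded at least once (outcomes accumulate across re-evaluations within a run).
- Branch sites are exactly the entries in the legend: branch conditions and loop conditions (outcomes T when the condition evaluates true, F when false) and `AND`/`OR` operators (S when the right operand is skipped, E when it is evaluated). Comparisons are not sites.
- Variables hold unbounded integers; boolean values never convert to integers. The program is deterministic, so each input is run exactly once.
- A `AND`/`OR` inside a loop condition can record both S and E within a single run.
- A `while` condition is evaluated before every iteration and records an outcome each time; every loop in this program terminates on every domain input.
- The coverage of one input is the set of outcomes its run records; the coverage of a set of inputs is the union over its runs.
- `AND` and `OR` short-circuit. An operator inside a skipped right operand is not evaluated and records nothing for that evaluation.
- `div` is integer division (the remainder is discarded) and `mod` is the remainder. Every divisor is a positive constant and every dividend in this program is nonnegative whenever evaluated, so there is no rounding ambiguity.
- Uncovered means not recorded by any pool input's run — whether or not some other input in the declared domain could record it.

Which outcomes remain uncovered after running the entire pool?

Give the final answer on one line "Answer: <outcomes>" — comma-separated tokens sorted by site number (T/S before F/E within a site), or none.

input #1, k=1: events B2->E, B1->T, B3->F, B5->E, B4->T, B5->E, B4->F, B6->F, B8->S, B7->T, B11->S, B10->F; outcomes B1=T, B2=E, B3=F, B4=T, B4=F, B5=E, B6=F, B7=T, B8=S, B10=F, B11=S
input #2, k=39: events B2->S, B1->F, B5->S, B4->F, B6->T, B8->E, B7->F, B9->T, B11->S, B10->F; outcomes B1=F, B2=S, B4=F, B5=S, B6=T, B7=F, B8=E, B9=T, B10=F, B11=S
input #3, k=7: events B2->E, B1->T, B3->F, B5->E, B4->F, B6->F, B8->S, B7->T, B11->S, B10->F; outcomes B1=T, B2=E, B3=F, B4=F, B5=E, B6=F, B7=T, B8=S, B10=F, B11=S
input #4, k=5: events B2->E, B1->F, B5->E, B4->F, B6->T, B8->S, B7->T, B11->S, B10->F; outcomes B1=F, B2=E, B4=F, B5=E, B6=T, B7=T, B8=S, B10=F, B11=S
union over the pool: B1=T, B1=F, B2=S, B2=E, B3=F, B4=T, B4=F, B5=S, B5=E, B6=T, B6=F, B7=T, B7=F, B8=S, B8=E, B9=T, B10=F, B11=S
uncovered (4 of 22): B3=T, B9=F, B10=T, B11=E

Answer: B3=T, B9=F, B10=T, B11=E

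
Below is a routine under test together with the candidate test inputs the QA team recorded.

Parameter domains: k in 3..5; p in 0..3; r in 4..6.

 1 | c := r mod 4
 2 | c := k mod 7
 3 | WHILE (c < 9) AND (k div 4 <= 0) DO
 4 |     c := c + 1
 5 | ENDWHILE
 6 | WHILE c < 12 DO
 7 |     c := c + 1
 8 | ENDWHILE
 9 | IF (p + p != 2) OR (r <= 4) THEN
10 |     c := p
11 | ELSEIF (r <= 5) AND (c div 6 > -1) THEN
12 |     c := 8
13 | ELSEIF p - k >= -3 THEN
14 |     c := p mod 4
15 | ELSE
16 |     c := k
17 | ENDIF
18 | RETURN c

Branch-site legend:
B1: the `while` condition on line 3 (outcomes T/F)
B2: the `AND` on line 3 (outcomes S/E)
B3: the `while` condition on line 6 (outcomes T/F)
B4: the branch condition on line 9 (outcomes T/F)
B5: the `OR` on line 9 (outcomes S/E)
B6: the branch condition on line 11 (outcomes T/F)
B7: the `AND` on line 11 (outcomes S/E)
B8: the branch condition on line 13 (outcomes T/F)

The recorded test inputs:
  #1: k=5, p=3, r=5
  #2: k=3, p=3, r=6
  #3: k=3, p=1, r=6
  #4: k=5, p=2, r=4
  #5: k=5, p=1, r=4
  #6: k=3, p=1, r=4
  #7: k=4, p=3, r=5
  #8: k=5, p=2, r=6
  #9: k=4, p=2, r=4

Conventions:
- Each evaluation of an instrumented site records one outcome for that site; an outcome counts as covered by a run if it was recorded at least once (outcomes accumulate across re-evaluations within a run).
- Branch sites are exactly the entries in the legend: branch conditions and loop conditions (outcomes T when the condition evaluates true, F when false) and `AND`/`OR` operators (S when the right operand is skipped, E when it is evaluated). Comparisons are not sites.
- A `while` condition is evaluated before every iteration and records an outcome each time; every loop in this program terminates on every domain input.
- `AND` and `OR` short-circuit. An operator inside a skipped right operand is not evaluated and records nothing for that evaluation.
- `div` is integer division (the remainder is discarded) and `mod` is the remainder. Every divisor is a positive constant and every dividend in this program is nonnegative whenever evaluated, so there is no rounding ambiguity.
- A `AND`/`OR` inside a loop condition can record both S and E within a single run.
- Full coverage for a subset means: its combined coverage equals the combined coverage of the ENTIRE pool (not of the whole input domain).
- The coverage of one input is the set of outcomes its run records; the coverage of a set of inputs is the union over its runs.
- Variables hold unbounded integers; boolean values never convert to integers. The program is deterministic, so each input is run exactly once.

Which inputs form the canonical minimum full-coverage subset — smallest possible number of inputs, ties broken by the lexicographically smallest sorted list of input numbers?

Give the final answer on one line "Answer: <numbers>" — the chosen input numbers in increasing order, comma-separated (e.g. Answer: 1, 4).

test 1 (k=5, p=3, r=5) fires B2->E, B1->F, B3->T, B3->T, B3->T, B3->T, B3->T, B3->T, B3->T, B3->F, B5->S, B4->T; hits B1=F, B2=E, B3=T, B3=F, B4=T, B5=S
test 2 (k=3, p=3, r=6) fires B2->E, B1->T, B2->E, B1->T, B2->E, B1->T, B2->E, B1->T, B2->E, B1->T, B2->E, B1->T, B2->S, B1->F, ...; hits B1=T, B1=F, B2=S, B2=E, B3=T, B3=F, B4=T, B5=S
test 3 (k=3, p=1, r=6) fires B2->E, B1->T, B2->E, B1->T, B2->E, B1->T, B2->E, B1->T, B2->E, B1->T, B2->E, B1->T, B2->S, B1->F, ...; hits B1=T, B1=F, B2=S, B2=E, B3=T, B3=F, B4=F, B5=E, B6=F, B7=S, B8=T
test 4 (k=5, p=2, r=4) fires B2->E, B1->F, B3->T, B3->T, B3->T, B3->T, B3->T, B3->T, B3->T, B3->F, B5->S, B4->T; hits B1=F, B2=E, B3=T, B3=F, B4=T, B5=S
test 5 (k=5, p=1, r=4) fires B2->E, B1->F, B3->T, B3->T, B3->T, B3->T, B3->T, B3->T, B3->T, B3->F, B5->E, B4->T; hits B1=F, B2=E, B3=T, B3=F, B4=T, B5=E
test 6 (k=3, p=1, r=4) fires B2->E, B1->T, B2->E, B1->T, B2->E, B1->T, B2->E, B1->T, B2->E, B1->T, B2->E, B1->T, B2->S, B1->F, ...; hits B1=T, B1=F, B2=S, B2=E, B3=T, B3=F, B4=T, B5=E
test 7 (k=4, p=3, r=5) fires B2->E, B1->F, B3->T, B3->T, B3->T, B3->T, B3->T, B3->T, B3->T, B3->T, B3->F, B5->S, B4->T; hits B1=F, B2=E, B3=T, B3=F, B4=T, B5=S
test 8 (k=5, p=2, r=6) fires B2->E, B1->F, B3->T, B3->T, B3->T, B3->T, B3->T, B3->T, B3->T, B3->F, B5->S, B4->T; hits B1=F, B2=E, B3=T, B3=F, B4=T, B5=S
test 9 (k=4, p=2, r=4) fires B2->E, B1->F, B3->T, B3->T, B3->T, B3->T, B3->T, B3->T, B3->T, B3->T, B3->F, B5->S, B4->T; hits B1=F, B2=E, B3=T, B3=F, B4=T, B5=S
union over all inputs: B1=T, B1=F, B2=S, B2=E, B3=T, B3=F, B4=T, B4=F, B5=S, B5=E, B6=F, B7=S, B8=T (13 outcomes)
checked all size-1 subsets: none covers 13 outcomes (max 11/13)
inputs {1, 3} (size 2) cover everything; no size-2 subset with a lexicographically smaller index list covers all 13

Answer: 1, 3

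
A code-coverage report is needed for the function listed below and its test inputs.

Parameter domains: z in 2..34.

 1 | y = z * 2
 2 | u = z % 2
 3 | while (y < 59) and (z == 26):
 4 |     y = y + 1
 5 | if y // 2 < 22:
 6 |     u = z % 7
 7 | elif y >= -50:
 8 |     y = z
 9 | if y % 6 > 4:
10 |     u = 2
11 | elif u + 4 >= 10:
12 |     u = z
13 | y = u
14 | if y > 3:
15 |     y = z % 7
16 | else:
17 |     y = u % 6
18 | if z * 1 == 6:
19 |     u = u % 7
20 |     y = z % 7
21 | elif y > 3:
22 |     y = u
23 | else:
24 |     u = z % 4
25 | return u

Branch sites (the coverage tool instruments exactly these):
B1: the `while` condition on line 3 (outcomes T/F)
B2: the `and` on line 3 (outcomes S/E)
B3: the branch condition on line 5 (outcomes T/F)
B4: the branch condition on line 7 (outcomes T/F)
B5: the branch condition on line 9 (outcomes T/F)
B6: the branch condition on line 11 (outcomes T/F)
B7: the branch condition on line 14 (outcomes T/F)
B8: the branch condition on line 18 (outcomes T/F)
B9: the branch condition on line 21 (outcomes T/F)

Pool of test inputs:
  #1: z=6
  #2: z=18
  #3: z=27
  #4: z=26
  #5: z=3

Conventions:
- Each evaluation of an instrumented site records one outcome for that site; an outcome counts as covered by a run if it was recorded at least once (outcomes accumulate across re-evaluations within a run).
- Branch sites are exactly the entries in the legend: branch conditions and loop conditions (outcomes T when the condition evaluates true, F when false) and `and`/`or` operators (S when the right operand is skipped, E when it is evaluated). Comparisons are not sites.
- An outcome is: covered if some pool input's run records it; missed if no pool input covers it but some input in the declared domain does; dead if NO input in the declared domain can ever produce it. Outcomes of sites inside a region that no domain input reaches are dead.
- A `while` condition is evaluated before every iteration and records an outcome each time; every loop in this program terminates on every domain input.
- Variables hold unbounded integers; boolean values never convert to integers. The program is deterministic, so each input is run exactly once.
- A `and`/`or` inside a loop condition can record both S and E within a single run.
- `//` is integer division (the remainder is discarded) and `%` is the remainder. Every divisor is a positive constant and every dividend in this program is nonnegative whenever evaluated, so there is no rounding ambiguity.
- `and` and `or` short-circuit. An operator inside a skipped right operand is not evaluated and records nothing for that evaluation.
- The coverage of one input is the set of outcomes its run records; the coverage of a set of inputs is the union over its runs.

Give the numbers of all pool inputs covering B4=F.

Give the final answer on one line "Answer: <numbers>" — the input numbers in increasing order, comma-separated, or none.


input #1 (z=6): does not record B4=F
input #2 (z=18): does not record B4=F
input #3 (z=27): does not record B4=F
input #4 (z=26): does not record B4=F
input #5 (z=3): does not record B4=F
Answer: none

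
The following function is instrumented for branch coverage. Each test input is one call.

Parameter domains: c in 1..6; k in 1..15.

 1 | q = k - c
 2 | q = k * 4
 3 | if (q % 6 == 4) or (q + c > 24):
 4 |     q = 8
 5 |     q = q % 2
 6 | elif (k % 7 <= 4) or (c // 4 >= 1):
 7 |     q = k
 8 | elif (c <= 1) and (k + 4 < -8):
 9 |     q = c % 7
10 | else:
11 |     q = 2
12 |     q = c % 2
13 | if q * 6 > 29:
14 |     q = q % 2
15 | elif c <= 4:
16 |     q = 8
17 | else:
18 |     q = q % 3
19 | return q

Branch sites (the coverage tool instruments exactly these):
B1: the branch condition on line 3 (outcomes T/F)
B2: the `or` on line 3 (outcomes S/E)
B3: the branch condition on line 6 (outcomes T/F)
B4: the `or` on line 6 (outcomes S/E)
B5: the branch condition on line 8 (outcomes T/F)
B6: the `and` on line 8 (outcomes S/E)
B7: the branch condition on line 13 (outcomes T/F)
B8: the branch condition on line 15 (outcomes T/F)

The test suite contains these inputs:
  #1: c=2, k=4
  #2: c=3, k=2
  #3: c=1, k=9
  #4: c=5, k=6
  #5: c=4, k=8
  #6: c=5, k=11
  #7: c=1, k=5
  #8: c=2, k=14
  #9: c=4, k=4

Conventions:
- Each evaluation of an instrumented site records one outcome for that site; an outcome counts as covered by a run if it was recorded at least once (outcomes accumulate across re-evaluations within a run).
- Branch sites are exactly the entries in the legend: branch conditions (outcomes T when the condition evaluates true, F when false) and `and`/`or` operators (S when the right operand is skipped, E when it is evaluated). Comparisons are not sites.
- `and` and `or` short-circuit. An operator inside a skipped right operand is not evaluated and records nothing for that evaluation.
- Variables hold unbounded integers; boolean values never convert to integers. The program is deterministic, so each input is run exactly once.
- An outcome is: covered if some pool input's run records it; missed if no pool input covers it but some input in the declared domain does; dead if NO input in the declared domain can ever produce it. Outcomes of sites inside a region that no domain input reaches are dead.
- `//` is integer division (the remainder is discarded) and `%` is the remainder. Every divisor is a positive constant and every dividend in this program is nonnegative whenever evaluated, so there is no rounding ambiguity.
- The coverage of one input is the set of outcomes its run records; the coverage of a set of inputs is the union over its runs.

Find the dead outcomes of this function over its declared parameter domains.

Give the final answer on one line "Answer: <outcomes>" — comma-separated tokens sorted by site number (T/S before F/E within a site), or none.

running all 90 domain inputs and tallying outcomes:
  B5=T: no domain input ever produces it -> dead
  reachable outcomes have witnesses, e.g. B1=T (e.g. c=1, k=1), B1=F (e.g. c=1, k=2), B2=S (e.g. c=1, k=1), B2=E (e.g. c=1, k=2)

Answer: B5=T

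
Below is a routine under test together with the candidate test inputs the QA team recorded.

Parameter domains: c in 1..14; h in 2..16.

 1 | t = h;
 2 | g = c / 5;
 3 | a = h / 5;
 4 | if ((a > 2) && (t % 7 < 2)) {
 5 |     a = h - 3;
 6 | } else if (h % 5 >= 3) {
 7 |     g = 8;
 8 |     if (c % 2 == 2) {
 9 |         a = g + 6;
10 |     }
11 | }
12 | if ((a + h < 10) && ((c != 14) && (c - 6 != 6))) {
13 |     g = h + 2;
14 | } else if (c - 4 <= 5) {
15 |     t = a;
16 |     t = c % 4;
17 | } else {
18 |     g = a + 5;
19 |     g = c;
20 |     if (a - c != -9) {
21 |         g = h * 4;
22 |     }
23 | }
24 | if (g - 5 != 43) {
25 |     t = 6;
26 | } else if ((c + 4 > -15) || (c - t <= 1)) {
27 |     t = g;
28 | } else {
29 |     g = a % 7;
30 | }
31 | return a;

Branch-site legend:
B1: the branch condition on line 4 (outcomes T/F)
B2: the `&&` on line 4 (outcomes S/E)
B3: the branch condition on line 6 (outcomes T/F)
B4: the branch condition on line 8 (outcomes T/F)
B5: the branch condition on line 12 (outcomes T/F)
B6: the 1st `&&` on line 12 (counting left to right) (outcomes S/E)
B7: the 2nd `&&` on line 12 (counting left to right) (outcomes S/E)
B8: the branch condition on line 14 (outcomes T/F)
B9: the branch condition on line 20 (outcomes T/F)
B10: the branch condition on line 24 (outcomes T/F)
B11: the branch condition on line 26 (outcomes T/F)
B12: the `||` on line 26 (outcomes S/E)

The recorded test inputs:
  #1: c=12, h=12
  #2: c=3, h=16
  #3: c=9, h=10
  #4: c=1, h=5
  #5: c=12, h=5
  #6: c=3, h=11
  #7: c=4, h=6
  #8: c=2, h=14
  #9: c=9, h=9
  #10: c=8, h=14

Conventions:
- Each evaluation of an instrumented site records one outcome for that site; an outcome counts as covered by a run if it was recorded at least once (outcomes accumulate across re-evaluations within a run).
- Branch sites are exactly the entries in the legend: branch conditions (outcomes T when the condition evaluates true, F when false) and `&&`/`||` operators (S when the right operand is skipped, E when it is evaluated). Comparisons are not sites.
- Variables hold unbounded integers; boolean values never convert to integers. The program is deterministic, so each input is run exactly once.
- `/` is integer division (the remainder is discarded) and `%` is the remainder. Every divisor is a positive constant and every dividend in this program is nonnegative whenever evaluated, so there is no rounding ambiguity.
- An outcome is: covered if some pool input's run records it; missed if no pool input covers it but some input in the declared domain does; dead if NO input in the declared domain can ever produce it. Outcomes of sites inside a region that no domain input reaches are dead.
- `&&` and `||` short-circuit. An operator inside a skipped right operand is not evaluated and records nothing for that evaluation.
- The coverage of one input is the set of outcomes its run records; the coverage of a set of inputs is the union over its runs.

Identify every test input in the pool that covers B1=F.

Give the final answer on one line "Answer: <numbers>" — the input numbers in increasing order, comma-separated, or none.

input #1 (c=12, h=12): covers B1=F
input #2 (c=3, h=16): covers B1=F
input #3 (c=9, h=10): covers B1=F
input #4 (c=1, h=5): covers B1=F
input #5 (c=12, h=5): covers B1=F
input #6 (c=3, h=11): covers B1=F
input #7 (c=4, h=6): covers B1=F
input #8 (c=2, h=14): covers B1=F
input #9 (c=9, h=9): covers B1=F
input #10 (c=8, h=14): covers B1=F

Answer: 1, 2, 3, 4, 5, 6, 7, 8, 9, 10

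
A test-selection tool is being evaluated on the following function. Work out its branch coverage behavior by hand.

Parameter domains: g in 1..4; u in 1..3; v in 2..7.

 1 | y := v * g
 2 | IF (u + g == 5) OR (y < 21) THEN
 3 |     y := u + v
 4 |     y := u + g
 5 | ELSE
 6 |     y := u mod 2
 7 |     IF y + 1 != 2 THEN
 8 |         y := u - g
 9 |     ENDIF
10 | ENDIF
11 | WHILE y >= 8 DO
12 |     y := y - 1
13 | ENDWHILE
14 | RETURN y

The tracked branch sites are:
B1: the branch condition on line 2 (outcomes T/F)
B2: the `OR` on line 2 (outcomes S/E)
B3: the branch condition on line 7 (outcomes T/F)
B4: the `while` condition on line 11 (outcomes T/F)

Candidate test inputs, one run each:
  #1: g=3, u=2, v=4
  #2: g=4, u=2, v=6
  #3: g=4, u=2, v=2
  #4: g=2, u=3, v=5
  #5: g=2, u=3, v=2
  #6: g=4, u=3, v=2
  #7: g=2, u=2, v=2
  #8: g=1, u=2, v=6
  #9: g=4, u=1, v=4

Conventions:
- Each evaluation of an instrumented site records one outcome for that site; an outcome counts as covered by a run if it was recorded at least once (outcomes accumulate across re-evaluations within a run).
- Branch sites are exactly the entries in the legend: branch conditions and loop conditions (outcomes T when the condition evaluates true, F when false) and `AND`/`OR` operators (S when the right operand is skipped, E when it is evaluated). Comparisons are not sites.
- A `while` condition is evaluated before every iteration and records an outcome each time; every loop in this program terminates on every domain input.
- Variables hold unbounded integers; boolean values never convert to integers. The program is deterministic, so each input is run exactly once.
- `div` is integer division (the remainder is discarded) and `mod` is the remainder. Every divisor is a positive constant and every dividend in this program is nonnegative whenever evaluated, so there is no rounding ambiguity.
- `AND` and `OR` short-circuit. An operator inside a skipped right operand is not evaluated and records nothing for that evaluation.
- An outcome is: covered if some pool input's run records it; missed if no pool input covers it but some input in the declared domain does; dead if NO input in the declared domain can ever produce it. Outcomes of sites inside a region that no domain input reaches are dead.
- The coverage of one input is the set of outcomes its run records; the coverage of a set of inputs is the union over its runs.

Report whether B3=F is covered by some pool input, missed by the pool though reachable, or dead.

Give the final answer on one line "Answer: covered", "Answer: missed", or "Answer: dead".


no pool input records B3=F
but domain input (g=3, u=1, v=7) does record it -> reachable, so missed
Answer: missed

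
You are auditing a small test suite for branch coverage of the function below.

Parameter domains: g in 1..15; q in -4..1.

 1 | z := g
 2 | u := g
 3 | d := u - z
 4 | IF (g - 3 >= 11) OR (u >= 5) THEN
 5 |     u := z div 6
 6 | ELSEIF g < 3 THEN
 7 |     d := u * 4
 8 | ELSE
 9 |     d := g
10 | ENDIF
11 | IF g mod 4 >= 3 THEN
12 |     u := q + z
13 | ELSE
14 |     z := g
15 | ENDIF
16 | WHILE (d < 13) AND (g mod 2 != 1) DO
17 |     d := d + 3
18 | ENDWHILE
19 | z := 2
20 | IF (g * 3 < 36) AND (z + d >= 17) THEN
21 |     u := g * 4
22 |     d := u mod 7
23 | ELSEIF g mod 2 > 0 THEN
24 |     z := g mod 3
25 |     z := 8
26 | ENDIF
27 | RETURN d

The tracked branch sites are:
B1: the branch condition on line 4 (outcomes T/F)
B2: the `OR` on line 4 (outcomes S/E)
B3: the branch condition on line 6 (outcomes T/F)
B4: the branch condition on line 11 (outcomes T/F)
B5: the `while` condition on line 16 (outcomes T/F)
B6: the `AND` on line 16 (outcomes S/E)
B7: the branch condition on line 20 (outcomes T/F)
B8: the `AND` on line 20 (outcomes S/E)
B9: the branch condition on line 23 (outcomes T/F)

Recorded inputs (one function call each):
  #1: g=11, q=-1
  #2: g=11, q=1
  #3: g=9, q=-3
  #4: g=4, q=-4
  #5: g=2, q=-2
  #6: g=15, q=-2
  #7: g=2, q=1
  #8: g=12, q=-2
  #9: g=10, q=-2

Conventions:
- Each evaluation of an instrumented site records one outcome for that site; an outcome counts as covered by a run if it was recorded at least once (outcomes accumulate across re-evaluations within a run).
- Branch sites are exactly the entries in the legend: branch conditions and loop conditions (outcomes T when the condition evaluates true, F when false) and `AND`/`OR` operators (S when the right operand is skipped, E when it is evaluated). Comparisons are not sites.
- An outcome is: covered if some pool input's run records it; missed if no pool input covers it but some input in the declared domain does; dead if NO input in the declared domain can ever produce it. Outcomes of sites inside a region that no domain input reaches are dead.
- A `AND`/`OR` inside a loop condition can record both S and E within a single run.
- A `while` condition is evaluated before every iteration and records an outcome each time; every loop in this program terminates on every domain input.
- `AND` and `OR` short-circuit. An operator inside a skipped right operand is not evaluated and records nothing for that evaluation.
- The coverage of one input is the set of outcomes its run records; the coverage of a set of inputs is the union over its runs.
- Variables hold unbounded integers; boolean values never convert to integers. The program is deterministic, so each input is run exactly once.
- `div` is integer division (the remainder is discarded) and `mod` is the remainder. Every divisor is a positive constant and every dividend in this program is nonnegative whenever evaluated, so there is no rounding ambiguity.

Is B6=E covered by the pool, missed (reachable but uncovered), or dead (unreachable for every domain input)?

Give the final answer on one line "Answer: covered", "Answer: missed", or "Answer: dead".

B6=E is recorded by pool input(s) 1, 2, 3, 4, 5, 6, 7, 8, 9 -> covered

Answer: covered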